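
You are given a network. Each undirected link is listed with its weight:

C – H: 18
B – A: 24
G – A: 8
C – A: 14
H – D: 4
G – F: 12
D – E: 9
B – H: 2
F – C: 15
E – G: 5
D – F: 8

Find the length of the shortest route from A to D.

22

Settle nodes by increasing distance from A:
A: 0
G: 8  (via A)
E: 13  (via G)
C: 14  (via A)
F: 20  (via G)
D: 22  (via E)
Shortest route: A → G → E → D = 22.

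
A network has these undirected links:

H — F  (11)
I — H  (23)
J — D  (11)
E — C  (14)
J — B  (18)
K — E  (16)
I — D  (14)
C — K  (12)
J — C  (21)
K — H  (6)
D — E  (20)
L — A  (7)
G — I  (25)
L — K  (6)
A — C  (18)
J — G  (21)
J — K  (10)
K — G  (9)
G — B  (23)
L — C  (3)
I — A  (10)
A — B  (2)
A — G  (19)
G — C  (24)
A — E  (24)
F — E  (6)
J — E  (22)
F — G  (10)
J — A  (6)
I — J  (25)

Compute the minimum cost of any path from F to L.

Shortest distances from F:
F: 0
E: 6  (via F)
G: 10  (via F)
H: 11  (via F)
K: 17  (via H)
C: 20  (via E)
L: 23  (via K)
Shortest route: F–H–K–L = 23.

23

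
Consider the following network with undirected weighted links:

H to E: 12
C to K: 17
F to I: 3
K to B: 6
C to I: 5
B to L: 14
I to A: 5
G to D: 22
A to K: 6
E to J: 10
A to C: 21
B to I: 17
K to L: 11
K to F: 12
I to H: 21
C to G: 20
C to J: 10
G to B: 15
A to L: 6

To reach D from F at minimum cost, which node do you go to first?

Enumerating some paths:
F → I → A → K → B → G → D: 3+5+6+6+15+22 = 57
F → I → C → G → D: 3+5+20+22 = 50
F → K → B → G → D: 12+6+15+22 = 55
Cheapest is F → I → C → G → D at 50.
So from F the first move is to I.

I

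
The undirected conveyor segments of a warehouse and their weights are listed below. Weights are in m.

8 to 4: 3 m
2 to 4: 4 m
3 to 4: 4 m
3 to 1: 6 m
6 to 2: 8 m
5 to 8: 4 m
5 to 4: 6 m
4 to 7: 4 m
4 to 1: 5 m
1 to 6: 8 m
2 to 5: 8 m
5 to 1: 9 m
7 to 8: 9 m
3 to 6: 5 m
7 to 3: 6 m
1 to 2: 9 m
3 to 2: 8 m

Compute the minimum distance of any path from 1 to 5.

9 m

Candidate routes:
1–4–5: 5+6 = 11
1–5: 9 = 9
1–3–4–5: 6+4+6 = 16
1–4–8–5: 5+3+4 = 12
Cheapest is 1–5 at 9 m.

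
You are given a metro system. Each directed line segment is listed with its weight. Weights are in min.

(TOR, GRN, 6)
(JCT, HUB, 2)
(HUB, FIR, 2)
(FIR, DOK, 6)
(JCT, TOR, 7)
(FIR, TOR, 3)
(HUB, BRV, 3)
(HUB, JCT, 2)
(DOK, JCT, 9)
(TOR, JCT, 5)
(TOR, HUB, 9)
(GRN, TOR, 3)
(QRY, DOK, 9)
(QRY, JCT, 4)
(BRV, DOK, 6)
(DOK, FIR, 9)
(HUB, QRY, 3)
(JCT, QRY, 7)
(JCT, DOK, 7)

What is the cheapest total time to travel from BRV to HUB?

17 min

Compare a few routes:
BRV–DOK–JCT–HUB: 6+9+2 = 17
BRV–DOK–FIR–TOR–JCT–HUB: 6+9+3+5+2 = 25
BRV–DOK–FIR–TOR–HUB: 6+9+3+9 = 27
The minimum is 17 min via BRV–DOK–JCT–HUB.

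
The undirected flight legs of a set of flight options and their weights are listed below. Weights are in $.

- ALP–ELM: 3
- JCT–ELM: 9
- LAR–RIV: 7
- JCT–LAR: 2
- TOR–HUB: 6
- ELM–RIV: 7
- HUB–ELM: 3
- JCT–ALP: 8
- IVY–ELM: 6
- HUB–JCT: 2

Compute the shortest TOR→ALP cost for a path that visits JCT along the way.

$16

Shortest TOR→JCT: TOR → HUB → JCT = 8
Shortest JCT→ALP: JCT → ALP = 8
Total via JCT: 8 + 8 = $16.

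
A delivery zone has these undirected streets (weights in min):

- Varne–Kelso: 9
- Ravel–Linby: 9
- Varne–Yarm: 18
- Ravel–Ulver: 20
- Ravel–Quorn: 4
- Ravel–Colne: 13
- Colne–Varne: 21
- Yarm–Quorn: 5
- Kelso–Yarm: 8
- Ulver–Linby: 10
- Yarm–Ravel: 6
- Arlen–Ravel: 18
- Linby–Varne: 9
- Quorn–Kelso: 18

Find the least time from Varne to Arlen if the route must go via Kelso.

Best Varne to Kelso: Varne–Kelso costing 9
Shortest Kelso→Arlen: Kelso–Yarm–Ravel–Arlen = 32
Total via Kelso: 9 + 32 = 41 min.

41 min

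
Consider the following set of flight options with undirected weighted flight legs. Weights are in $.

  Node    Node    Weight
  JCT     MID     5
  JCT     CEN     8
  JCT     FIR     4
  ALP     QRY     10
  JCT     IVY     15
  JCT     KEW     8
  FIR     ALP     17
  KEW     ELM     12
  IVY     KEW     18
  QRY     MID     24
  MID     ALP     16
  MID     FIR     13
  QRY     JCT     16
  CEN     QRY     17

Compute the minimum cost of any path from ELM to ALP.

Running Dijkstra from ELM:
ELM: 0
KEW: 12  (via ELM)
JCT: 20  (via KEW)
FIR: 24  (via JCT)
MID: 25  (via JCT)
CEN: 28  (via JCT)
IVY: 30  (via KEW)
QRY: 36  (via JCT)
ALP: 41  (via FIR)
Shortest route: ELM → KEW → JCT → FIR → ALP = $41.

$41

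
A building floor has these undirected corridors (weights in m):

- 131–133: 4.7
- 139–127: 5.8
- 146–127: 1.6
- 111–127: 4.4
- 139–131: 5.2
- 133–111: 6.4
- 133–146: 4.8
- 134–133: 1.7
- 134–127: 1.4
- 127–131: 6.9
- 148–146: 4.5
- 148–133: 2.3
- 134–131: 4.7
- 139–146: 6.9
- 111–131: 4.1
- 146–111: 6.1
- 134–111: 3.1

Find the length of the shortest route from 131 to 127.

6.1 m

Settle nodes by increasing distance from 131:
131: 0
111: 4.1  (via 131)
133: 4.7  (via 131)
134: 4.7  (via 131)
139: 5.2  (via 131)
127: 6.1  (via 134)
Shortest route: 131–134–127 = 6.1 m.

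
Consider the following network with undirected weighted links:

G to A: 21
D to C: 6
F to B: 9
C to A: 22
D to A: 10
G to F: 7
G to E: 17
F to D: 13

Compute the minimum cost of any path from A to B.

Settle nodes by increasing distance from A:
A: 0
D: 10  (via A)
C: 16  (via D)
G: 21  (via A)
F: 23  (via D)
B: 32  (via F)
Shortest route: A → D → F → B = 32.

32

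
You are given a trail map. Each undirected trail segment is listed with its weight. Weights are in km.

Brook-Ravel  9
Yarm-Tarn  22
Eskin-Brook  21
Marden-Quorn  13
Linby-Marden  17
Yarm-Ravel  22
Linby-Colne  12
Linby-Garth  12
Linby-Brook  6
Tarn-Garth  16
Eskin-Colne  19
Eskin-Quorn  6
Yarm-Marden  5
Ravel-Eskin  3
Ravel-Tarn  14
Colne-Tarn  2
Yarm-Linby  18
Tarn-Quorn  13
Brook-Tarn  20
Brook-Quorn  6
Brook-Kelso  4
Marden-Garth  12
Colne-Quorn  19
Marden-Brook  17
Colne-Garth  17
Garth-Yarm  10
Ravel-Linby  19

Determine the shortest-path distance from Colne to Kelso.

22 km

Shortest distances from Colne:
Colne: 0
Tarn: 2  (via Colne)
Linby: 12  (via Colne)
Quorn: 15  (via Tarn)
Ravel: 16  (via Tarn)
Garth: 17  (via Colne)
Brook: 18  (via Linby)
Eskin: 19  (via Colne)
Kelso: 22  (via Brook)
Shortest route: Colne–Linby–Brook–Kelso = 22 km.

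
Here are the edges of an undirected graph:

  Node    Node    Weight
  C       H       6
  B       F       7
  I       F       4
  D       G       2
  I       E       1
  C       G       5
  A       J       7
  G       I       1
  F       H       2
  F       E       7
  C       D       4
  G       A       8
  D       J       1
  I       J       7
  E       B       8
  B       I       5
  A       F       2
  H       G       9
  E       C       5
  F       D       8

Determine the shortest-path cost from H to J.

Settle nodes by increasing distance from H:
H: 0
F: 2  (via H)
A: 4  (via F)
C: 6  (via H)
I: 6  (via F)
E: 7  (via I)
G: 7  (via I)
B: 9  (via F)
D: 9  (via G)
J: 10  (via D)
Shortest route: H–F–I–G–D–J = 10.

10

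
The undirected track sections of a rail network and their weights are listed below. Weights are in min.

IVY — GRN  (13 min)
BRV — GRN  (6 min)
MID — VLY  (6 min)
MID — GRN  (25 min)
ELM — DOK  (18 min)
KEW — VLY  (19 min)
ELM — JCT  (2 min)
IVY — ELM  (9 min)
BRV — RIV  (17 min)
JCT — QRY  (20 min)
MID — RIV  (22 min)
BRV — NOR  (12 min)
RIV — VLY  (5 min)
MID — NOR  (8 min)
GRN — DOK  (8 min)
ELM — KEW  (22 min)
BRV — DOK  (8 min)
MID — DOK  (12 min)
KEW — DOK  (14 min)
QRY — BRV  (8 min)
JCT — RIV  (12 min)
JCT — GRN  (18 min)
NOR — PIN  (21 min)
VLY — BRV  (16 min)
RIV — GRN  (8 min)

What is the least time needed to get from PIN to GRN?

Enumerating some paths:
PIN–NOR–MID–VLY–RIV–GRN: 21+8+6+5+8 = 48
PIN–NOR–BRV–GRN: 21+12+6 = 39
The minimum is 39 min via PIN–NOR–BRV–GRN.

39 min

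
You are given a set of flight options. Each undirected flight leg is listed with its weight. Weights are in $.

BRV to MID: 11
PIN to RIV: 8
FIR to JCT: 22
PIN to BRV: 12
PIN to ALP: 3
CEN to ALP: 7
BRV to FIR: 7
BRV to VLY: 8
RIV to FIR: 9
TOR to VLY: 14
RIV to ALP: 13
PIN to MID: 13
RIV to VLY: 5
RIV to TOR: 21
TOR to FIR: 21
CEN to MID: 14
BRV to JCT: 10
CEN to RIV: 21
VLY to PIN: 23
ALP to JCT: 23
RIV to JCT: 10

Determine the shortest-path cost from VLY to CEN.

Compare a few routes:
VLY → RIV → ALP → CEN: 5+13+7 = 25
VLY → RIV → PIN → ALP → CEN: 5+8+3+7 = 23
The minimum is $23 via VLY → RIV → PIN → ALP → CEN.

$23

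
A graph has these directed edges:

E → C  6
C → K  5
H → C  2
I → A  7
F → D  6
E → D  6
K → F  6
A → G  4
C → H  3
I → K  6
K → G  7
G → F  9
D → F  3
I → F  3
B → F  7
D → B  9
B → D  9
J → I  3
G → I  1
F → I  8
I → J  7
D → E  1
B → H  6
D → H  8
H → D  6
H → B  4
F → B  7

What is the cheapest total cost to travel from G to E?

Settle nodes by increasing distance from G:
G: 0
I: 1  (via G)
F: 4  (via I)
K: 7  (via I)
A: 8  (via I)
J: 8  (via I)
D: 10  (via F)
B: 11  (via F)
E: 11  (via D)
Shortest route: G → I → F → D → E = 11.

11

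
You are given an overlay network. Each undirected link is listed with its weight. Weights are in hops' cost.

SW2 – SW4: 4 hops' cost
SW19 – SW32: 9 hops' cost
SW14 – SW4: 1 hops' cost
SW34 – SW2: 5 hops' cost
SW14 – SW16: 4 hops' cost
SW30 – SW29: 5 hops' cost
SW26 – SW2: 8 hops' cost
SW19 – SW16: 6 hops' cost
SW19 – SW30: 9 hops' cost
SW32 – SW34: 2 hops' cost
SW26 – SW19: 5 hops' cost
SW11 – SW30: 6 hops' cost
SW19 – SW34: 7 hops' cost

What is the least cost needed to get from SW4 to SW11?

26 hops' cost

Running Dijkstra from SW4:
SW4: 0
SW14: 1  (via SW4)
SW2: 4  (via SW4)
SW16: 5  (via SW14)
SW34: 9  (via SW2)
SW19: 11  (via SW16)
SW32: 11  (via SW34)
SW26: 12  (via SW2)
SW30: 20  (via SW19)
SW29: 25  (via SW30)
SW11: 26  (via SW30)
Shortest route: SW4 → SW14 → SW16 → SW19 → SW30 → SW11 = 26 hops' cost.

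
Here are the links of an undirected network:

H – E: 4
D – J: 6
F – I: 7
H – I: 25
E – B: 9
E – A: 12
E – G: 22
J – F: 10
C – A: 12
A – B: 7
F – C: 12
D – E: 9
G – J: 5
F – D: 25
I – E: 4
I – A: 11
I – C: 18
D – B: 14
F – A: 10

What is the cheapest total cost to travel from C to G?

Running Dijkstra from C:
C: 0
A: 12  (via C)
F: 12  (via C)
I: 18  (via C)
B: 19  (via A)
E: 22  (via I)
J: 22  (via F)
H: 26  (via E)
G: 27  (via J)
Shortest route: C → F → J → G = 27.

27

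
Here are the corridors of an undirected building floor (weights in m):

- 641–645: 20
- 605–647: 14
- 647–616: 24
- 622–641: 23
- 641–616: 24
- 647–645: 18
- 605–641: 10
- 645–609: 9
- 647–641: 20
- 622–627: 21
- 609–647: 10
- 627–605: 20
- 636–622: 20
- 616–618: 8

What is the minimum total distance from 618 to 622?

Enumerating some paths:
618 → 616 → 647 → 641 → 622: 8+24+20+23 = 75
618 → 616 → 641 → 622: 8+24+23 = 55
618 → 616 → 647 → 605 → 641 → 622: 8+24+14+10+23 = 79
618 → 616 → 641 → 605 → 627 → 622: 8+24+10+20+21 = 83
The minimum is 55 m via 618 → 616 → 641 → 622.

55 m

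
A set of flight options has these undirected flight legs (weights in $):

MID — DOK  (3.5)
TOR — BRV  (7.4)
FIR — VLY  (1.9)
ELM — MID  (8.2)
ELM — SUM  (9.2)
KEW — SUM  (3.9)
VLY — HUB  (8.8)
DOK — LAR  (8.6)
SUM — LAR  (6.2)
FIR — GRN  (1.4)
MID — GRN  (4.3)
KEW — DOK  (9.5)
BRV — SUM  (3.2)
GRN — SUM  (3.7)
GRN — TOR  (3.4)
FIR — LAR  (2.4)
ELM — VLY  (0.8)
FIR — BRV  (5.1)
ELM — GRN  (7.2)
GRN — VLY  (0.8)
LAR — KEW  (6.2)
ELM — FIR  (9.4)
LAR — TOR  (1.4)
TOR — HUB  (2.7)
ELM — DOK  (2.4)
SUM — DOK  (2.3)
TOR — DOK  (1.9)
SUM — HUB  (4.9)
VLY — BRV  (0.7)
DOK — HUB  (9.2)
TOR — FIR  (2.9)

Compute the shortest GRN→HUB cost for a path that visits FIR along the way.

$7

Shortest GRN→FIR: GRN–FIR = 1.4
Shortest FIR→HUB: FIR–TOR–HUB = 5.6
Total via FIR: 1.4 + 5.6 = $7.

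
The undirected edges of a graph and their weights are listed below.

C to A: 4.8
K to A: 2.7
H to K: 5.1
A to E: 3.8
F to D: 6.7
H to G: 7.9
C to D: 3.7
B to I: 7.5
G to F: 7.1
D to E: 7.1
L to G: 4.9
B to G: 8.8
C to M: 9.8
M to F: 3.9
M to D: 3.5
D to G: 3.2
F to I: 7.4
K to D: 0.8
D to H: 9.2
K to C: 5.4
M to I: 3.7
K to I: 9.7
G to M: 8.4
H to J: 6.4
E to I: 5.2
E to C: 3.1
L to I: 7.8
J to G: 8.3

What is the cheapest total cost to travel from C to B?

Running Dijkstra from C:
C: 0
E: 3.1  (via C)
D: 3.7  (via C)
K: 4.5  (via D)
A: 4.8  (via C)
G: 6.9  (via D)
M: 7.2  (via D)
I: 8.3  (via E)
H: 9.6  (via K)
F: 10.4  (via D)
L: 11.8  (via G)
J: 15.2  (via G)
B: 15.7  (via G)
Shortest route: C → D → G → B = 15.7.

15.7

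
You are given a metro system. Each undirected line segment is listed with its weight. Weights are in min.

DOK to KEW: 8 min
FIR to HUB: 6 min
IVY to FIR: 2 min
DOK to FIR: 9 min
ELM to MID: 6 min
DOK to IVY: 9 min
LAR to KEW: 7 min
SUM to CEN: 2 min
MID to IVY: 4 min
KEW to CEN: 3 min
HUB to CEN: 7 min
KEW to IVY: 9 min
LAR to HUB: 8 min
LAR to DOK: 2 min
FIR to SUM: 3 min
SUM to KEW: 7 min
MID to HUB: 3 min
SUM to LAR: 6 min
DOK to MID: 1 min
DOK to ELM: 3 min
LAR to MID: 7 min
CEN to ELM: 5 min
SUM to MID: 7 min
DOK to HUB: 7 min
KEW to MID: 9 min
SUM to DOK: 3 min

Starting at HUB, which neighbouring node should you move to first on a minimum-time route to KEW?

CEN

Compare a few routes:
HUB–MID–DOK–KEW: 3+1+8 = 12
HUB–CEN–KEW: 7+3 = 10
HUB–MID–DOK–SUM–CEN–KEW: 3+1+3+2+3 = 12
Cheapest is HUB–CEN–KEW at 10 min.
So from HUB the first move is to CEN.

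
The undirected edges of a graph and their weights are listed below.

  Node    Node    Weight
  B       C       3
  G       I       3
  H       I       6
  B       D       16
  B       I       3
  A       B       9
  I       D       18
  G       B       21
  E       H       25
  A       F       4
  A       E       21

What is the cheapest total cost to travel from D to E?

46

Enumerating some paths:
D → B → A → E: 16+9+21 = 46
D → I → H → E: 18+6+25 = 49
The minimum is 46 via D → B → A → E.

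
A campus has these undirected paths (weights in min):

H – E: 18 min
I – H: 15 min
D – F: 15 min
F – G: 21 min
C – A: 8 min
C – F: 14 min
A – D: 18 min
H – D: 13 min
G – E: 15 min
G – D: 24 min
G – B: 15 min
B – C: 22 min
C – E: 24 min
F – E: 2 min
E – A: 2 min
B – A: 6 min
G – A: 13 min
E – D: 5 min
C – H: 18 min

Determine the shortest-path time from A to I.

Candidate routes:
A → E → F → D → H → I: 2+2+15+13+15 = 47
A → C → H → I: 8+18+15 = 41
A → E → H → I: 2+18+15 = 35
A → D → H → I: 18+13+15 = 46
The minimum is 35 min via A → E → H → I.

35 min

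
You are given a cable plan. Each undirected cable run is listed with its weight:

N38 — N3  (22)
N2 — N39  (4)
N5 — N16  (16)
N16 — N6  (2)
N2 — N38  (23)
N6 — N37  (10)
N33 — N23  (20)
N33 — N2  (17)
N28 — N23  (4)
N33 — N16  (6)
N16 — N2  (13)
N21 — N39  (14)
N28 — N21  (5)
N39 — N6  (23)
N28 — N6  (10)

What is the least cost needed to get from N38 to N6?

38

Enumerating some paths:
N38 - N2 - N33 - N16 - N6: 23+17+6+2 = 48
N38 - N2 - N39 - N6: 23+4+23 = 50
N38 - N2 - N16 - N6: 23+13+2 = 38
N38 - N2 - N39 - N21 - N28 - N6: 23+4+14+5+10 = 56
The minimum is 38 via N38 - N2 - N16 - N6.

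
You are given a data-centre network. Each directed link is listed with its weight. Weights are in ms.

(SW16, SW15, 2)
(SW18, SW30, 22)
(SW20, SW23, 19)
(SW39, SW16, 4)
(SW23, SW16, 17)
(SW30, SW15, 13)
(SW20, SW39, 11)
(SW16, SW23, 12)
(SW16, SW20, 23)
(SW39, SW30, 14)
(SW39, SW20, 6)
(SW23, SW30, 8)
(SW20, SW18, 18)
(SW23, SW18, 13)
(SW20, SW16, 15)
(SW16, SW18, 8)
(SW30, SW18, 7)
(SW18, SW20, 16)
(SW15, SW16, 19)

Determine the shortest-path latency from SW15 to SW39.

53 ms

Shortest distances from SW15:
SW15: 0
SW16: 19  (via SW15)
SW18: 27  (via SW16)
SW23: 31  (via SW16)
SW30: 39  (via SW23)
SW20: 42  (via SW16)
SW39: 53  (via SW20)
Shortest route: SW15–SW16–SW20–SW39 = 53 ms.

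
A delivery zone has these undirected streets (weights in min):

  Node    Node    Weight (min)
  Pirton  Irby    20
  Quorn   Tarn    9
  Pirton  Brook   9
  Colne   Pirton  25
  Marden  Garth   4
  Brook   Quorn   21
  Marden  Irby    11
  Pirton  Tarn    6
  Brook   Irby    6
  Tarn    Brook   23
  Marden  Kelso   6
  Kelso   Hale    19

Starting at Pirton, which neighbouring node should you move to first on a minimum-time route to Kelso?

Enumerating some paths:
Pirton → Brook → Irby → Marden → Kelso: 9+6+11+6 = 32
Pirton → Irby → Marden → Kelso: 20+11+6 = 37
Pirton → Tarn → Brook → Irby → Marden → Kelso: 6+23+6+11+6 = 52
Cheapest is Pirton → Brook → Irby → Marden → Kelso at 32 min.
So from Pirton the first move is to Brook.

Brook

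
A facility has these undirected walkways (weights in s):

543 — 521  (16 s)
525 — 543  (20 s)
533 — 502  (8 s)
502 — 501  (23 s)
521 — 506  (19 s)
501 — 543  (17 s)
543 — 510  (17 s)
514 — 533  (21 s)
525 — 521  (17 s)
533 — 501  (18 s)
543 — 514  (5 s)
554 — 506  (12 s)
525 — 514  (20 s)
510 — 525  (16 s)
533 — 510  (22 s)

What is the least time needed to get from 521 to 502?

Shortest distances from 521:
521: 0
543: 16  (via 521)
525: 17  (via 521)
506: 19  (via 521)
514: 21  (via 543)
554: 31  (via 506)
501: 33  (via 543)
510: 33  (via 543)
533: 42  (via 514)
502: 50  (via 533)
Shortest route: 521 → 543 → 514 → 533 → 502 = 50 s.

50 s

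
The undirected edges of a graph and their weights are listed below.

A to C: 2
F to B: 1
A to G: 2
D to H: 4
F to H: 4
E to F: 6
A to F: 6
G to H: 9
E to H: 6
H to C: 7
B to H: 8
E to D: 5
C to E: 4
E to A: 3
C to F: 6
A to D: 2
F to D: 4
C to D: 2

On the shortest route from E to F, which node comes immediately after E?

Enumerating some paths:
E–F: 6 = 6
E–A–D–F: 3+2+4 = 9
E–A–F: 3+6 = 9
The minimum is 6 via E–F.
So from E the first move is to F.

F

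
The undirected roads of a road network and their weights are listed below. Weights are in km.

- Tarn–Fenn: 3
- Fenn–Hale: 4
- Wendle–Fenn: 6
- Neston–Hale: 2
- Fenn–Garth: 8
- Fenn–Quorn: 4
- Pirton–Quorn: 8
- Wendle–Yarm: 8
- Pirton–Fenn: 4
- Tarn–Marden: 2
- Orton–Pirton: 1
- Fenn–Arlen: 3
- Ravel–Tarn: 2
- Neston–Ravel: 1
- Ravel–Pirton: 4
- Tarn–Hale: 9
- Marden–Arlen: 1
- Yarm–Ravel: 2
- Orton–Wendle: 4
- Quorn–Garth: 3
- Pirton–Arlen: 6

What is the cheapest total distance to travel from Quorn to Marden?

8 km

Shortest distances from Quorn:
Quorn: 0
Garth: 3  (via Quorn)
Fenn: 4  (via Quorn)
Tarn: 7  (via Fenn)
Arlen: 7  (via Fenn)
Pirton: 8  (via Quorn)
Hale: 8  (via Fenn)
Marden: 8  (via Arlen)
Shortest route: Quorn → Fenn → Arlen → Marden = 8 km.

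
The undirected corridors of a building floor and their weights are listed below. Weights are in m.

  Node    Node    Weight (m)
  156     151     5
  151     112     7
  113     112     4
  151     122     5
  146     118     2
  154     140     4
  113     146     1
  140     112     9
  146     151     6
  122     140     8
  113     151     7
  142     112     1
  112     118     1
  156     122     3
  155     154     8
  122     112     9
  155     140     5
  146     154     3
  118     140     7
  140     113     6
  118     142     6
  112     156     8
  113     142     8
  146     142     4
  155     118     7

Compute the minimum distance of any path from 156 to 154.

Shortest distances from 156:
156: 0
122: 3  (via 156)
151: 5  (via 156)
112: 8  (via 156)
118: 9  (via 112)
142: 9  (via 112)
140: 11  (via 122)
146: 11  (via 151)
113: 12  (via 151)
154: 14  (via 146)
Shortest route: 156 → 151 → 146 → 154 = 14 m.

14 m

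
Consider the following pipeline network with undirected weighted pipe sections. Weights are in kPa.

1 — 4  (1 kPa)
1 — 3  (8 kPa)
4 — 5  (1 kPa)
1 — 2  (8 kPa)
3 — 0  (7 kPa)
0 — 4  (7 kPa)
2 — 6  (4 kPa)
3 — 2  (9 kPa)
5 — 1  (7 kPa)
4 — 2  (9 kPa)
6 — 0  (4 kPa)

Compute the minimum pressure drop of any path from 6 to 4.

Shortest distances from 6:
6: 0
0: 4  (via 6)
2: 4  (via 6)
3: 11  (via 0)
4: 11  (via 0)
Shortest route: 6–0–4 = 11 kPa.

11 kPa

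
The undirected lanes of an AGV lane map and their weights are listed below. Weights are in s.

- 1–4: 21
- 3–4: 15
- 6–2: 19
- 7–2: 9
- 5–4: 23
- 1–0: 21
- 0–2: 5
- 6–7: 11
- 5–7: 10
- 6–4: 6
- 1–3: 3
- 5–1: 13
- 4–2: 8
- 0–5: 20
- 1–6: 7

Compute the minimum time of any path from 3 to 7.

21 s

Shortest distances from 3:
3: 0
1: 3  (via 3)
6: 10  (via 1)
4: 15  (via 3)
5: 16  (via 1)
7: 21  (via 6)
Shortest route: 3–1–6–7 = 21 s.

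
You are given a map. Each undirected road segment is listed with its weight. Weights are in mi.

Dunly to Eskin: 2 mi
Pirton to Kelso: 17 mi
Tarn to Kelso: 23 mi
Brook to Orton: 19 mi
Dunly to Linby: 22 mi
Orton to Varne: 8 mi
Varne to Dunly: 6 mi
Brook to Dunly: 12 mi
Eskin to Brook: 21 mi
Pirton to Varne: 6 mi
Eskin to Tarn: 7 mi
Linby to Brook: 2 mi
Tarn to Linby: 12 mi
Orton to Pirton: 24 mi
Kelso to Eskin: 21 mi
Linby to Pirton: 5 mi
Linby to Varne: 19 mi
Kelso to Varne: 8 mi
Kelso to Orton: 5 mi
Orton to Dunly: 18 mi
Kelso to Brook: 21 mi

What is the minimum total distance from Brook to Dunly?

Compare a few routes:
Brook → Linby → Pirton → Varne → Dunly: 2+5+6+6 = 19
Brook → Eskin → Dunly: 21+2 = 23
Brook → Dunly: 12 = 12
Cheapest is Brook → Dunly at 12 mi.

12 mi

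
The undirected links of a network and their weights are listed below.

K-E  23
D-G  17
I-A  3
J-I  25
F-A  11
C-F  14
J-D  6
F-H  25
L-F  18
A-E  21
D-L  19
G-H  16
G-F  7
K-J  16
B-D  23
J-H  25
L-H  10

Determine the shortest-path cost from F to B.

Compare a few routes:
F - G - D - B: 7+17+23 = 47
F - L - D - B: 18+19+23 = 60
Cheapest is F - G - D - B at 47.

47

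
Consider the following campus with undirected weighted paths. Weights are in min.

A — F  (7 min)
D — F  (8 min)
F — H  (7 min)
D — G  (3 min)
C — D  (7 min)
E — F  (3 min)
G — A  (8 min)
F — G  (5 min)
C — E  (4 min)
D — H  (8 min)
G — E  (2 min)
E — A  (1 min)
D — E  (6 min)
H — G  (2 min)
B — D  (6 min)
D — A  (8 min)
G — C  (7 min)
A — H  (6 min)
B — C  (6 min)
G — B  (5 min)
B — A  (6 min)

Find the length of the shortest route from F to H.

7 min

Shortest distances from F:
F: 0
E: 3  (via F)
A: 4  (via E)
G: 5  (via F)
C: 7  (via E)
H: 7  (via F)
Shortest route: F–H = 7 min.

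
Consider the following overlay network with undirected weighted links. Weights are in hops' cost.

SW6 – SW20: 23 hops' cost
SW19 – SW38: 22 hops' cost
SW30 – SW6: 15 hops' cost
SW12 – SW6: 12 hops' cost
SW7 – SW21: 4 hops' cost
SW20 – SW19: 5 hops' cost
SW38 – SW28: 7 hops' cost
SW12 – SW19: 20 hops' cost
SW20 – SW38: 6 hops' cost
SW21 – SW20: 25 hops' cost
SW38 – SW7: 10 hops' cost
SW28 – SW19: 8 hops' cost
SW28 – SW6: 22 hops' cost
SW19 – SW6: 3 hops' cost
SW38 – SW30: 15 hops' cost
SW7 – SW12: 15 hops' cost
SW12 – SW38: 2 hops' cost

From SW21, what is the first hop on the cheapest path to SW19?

SW7

Enumerating some paths:
SW21–SW7–SW38–SW20–SW19: 4+10+6+5 = 25
SW21–SW7–SW38–SW28–SW19: 4+10+7+8 = 29
Cheapest is SW21–SW7–SW38–SW20–SW19 at 25 hops' cost.
So from SW21 the first move is to SW7.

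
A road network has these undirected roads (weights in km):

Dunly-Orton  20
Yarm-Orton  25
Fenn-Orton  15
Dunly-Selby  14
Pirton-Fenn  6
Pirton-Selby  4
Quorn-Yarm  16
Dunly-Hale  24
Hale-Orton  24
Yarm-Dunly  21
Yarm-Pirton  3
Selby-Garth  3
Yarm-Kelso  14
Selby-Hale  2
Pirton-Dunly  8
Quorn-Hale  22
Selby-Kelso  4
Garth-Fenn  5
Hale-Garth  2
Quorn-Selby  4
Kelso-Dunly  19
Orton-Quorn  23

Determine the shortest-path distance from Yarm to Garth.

10 km

Compare a few routes:
Yarm - Pirton - Selby - Garth: 3+4+3 = 10
Yarm - Pirton - Selby - Hale - Garth: 3+4+2+2 = 11
Yarm - Pirton - Fenn - Garth: 3+6+5 = 14
Yarm - Kelso - Selby - Garth: 14+4+3 = 21
Cheapest is Yarm - Pirton - Selby - Garth at 10 km.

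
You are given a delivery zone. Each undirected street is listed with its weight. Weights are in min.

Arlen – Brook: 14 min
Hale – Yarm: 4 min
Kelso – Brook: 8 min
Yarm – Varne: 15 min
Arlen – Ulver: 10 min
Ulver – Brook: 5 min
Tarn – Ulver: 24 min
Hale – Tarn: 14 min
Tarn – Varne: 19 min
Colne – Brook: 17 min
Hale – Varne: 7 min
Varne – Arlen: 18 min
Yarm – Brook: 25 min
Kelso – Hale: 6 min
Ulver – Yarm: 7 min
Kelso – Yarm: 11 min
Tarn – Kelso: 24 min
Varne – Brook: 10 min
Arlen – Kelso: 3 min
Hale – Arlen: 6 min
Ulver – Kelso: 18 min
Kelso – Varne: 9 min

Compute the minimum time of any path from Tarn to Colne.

Enumerating some paths:
Tarn - Varne - Brook - Colne: 19+10+17 = 46
Tarn - Hale - Kelso - Brook - Colne: 14+6+8+17 = 45
The minimum is 45 min via Tarn - Hale - Kelso - Brook - Colne.

45 min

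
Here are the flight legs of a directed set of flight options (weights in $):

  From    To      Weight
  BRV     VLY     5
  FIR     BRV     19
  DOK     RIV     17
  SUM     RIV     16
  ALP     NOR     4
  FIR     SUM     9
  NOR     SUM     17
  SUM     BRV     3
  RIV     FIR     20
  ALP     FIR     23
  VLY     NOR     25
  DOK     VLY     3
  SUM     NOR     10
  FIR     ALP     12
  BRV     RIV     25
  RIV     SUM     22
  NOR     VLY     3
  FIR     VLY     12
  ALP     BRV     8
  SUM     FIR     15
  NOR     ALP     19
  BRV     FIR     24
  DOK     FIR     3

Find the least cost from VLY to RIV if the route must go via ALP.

Shortest VLY→ALP: VLY–NOR–ALP = 44
Shortest ALP→RIV: ALP–BRV–RIV = 33
Total via ALP: 44 + 33 = $77.

$77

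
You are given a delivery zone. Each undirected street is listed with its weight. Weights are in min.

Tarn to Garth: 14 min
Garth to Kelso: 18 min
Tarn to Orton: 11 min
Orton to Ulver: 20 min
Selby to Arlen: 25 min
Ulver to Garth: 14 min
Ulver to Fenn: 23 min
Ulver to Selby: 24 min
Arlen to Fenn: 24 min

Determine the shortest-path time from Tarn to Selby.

52 min

Running Dijkstra from Tarn:
Tarn: 0
Orton: 11  (via Tarn)
Garth: 14  (via Tarn)
Ulver: 28  (via Garth)
Kelso: 32  (via Garth)
Fenn: 51  (via Ulver)
Selby: 52  (via Ulver)
Shortest route: Tarn → Garth → Ulver → Selby = 52 min.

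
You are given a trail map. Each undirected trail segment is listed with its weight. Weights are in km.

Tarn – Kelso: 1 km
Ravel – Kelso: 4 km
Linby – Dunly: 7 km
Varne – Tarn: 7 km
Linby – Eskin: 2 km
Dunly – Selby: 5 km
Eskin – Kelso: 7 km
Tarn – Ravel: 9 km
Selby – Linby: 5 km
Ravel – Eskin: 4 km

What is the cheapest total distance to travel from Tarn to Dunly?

Running Dijkstra from Tarn:
Tarn: 0
Kelso: 1  (via Tarn)
Ravel: 5  (via Kelso)
Varne: 7  (via Tarn)
Eskin: 8  (via Kelso)
Linby: 10  (via Eskin)
Selby: 15  (via Linby)
Dunly: 17  (via Linby)
Shortest route: Tarn–Kelso–Eskin–Linby–Dunly = 17 km.

17 km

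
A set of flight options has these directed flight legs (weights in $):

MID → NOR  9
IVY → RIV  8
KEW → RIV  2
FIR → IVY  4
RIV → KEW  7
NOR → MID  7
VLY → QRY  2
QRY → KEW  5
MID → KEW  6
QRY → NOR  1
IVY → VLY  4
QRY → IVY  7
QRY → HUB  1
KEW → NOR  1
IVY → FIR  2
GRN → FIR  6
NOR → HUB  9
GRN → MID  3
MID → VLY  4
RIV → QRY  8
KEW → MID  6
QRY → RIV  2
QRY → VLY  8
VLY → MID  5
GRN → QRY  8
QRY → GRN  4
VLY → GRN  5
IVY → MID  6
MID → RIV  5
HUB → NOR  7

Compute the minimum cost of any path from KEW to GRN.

$14

Candidate routes:
KEW–MID–VLY–GRN: 6+4+5 = 15
KEW–MID–VLY–QRY–GRN: 6+4+2+4 = 16
KEW–RIV–QRY–GRN: 2+8+4 = 14
Cheapest is KEW–RIV–QRY–GRN at $14.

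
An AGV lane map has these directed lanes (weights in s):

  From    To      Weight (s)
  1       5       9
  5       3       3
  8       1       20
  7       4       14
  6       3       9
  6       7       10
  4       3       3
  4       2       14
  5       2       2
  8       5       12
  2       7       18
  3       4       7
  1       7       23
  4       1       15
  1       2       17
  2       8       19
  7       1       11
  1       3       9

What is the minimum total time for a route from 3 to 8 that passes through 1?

52 s

Shortest 3→1: 3–4–1 = 22
Best 1 to 8: 1–5–2–8 costing 30
Total via 1: 22 + 30 = 52 s.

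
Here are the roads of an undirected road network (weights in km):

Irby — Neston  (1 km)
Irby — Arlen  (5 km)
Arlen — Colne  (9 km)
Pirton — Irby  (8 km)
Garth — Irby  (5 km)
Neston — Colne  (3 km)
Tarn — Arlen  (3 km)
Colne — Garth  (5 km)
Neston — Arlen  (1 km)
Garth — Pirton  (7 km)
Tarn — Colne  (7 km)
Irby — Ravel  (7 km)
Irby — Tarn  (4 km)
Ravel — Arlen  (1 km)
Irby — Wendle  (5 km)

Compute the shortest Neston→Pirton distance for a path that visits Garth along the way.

Shortest Neston→Garth: Neston–Irby–Garth = 6
Best Garth to Pirton: Garth–Pirton costing 7
Total via Garth: 6 + 7 = 13 km.

13 km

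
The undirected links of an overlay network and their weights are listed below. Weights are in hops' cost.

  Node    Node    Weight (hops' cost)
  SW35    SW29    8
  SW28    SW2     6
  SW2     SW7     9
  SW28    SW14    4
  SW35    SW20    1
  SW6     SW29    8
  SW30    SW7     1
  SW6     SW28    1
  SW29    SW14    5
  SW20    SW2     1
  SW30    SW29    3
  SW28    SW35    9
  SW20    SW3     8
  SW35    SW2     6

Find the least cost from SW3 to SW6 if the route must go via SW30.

30 hops' cost

Best SW3 to SW30: SW3–SW20–SW2–SW7–SW30 costing 19
Shortest SW30→SW6: SW30–SW29–SW6 = 11
Total via SW30: 19 + 11 = 30 hops' cost.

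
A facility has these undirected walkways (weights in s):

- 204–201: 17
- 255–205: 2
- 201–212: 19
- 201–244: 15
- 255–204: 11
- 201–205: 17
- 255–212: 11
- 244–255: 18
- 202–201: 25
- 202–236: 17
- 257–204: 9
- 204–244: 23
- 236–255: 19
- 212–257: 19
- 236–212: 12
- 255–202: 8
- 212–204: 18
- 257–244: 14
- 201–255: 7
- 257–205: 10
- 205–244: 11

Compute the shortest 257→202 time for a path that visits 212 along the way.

Shortest 257→212: 257–212 = 19
Shortest 212→202: 212–255–202 = 19
Total via 212: 19 + 19 = 38 s.

38 s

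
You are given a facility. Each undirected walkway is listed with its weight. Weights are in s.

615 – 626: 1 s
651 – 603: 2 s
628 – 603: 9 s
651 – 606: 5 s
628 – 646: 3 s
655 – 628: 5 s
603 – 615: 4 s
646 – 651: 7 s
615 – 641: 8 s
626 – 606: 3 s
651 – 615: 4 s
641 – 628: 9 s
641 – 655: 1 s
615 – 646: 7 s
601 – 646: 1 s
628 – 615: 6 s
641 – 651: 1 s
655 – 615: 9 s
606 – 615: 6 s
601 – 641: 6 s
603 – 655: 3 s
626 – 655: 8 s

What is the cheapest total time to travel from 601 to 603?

9 s

Shortest distances from 601:
601: 0
646: 1  (via 601)
628: 4  (via 646)
641: 6  (via 601)
655: 7  (via 641)
651: 7  (via 641)
615: 8  (via 646)
626: 9  (via 615)
603: 9  (via 651)
Shortest route: 601–641–651–603 = 9 s.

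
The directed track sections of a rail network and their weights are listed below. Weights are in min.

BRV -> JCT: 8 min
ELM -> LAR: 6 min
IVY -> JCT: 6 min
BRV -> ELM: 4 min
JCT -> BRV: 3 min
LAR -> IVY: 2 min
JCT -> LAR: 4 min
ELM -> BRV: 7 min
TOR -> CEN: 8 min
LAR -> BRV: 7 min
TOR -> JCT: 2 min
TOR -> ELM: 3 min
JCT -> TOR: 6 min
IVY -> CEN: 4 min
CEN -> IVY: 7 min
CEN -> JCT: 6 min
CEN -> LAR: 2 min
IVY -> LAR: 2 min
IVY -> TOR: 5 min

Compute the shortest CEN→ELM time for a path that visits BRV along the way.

Best CEN to BRV: CEN–LAR–BRV costing 9
Shortest BRV→ELM: BRV–ELM = 4
Total via BRV: 9 + 4 = 13 min.

13 min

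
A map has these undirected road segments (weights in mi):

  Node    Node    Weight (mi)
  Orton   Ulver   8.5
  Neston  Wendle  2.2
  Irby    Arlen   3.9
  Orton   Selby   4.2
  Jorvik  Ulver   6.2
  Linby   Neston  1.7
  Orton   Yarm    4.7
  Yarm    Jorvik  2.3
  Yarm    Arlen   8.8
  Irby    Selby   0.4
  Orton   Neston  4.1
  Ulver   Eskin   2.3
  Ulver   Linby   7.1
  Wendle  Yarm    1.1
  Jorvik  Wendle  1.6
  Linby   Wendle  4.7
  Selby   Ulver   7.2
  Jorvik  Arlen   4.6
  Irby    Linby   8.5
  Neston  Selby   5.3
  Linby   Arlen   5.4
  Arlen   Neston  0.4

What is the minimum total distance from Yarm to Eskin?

Candidate routes:
Yarm–Wendle–Neston–Linby–Ulver–Eskin: 1.1+2.2+1.7+7.1+2.3 = 14.4
Yarm–Wendle–Linby–Ulver–Eskin: 1.1+4.7+7.1+2.3 = 15.2
Yarm–Wendle–Jorvik–Ulver–Eskin: 1.1+1.6+6.2+2.3 = 11.2
Yarm–Jorvik–Ulver–Eskin: 2.3+6.2+2.3 = 10.8
The minimum is 10.8 mi via Yarm–Jorvik–Ulver–Eskin.

10.8 mi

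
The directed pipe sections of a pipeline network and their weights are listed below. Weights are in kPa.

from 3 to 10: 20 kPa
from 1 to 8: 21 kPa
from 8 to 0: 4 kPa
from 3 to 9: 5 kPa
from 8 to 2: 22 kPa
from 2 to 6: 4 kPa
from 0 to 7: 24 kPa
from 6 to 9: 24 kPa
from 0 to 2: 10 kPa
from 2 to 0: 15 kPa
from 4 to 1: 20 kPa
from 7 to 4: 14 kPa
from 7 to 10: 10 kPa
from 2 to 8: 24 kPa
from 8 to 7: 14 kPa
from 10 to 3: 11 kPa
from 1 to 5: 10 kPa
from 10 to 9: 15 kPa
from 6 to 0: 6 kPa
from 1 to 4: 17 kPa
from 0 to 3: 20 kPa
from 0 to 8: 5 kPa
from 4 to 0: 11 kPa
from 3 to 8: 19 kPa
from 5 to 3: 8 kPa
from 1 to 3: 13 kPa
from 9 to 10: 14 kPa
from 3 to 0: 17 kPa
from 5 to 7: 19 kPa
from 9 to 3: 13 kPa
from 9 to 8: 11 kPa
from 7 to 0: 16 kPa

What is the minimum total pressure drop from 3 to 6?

31 kPa

Enumerating some paths:
3 - 9 - 8 - 2 - 6: 5+11+22+4 = 42
3 - 8 - 0 - 2 - 6: 19+4+10+4 = 37
3 - 0 - 2 - 6: 17+10+4 = 31
3 - 9 - 8 - 0 - 2 - 6: 5+11+4+10+4 = 34
Cheapest is 3 - 0 - 2 - 6 at 31 kPa.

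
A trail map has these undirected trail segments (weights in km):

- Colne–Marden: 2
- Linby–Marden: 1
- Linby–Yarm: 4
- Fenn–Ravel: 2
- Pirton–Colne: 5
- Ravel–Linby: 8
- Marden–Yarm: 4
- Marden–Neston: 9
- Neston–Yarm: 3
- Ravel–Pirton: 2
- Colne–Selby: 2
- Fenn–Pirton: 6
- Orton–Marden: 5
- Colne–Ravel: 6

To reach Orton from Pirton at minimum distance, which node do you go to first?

Colne

Compare a few routes:
Pirton - Colne - Marden - Orton: 5+2+5 = 12
Pirton - Ravel - Colne - Marden - Orton: 2+6+2+5 = 15
Cheapest is Pirton - Colne - Marden - Orton at 12 km.
So from Pirton the first move is to Colne.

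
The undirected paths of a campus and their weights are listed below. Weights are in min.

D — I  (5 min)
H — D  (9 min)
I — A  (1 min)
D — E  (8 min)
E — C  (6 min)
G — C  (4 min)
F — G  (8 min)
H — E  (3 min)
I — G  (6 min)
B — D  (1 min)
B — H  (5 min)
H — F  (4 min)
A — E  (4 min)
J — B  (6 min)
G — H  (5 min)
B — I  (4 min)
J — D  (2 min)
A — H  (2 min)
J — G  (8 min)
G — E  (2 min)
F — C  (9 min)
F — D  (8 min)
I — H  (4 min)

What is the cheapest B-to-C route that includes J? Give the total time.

Shortest B→J: B → D → J = 3
Best J to C: J → G → C costing 12
Total via J: 3 + 12 = 15 min.

15 min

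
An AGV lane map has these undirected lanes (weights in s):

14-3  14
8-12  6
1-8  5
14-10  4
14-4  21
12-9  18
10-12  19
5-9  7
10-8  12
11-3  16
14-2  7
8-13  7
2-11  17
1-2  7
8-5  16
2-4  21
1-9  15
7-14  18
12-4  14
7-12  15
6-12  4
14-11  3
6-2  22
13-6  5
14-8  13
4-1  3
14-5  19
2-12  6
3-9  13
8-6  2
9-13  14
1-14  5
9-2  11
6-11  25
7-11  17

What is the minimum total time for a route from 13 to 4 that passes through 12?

23 s

Shortest 13→12: 13 → 6 → 12 = 9
Best 12 to 4: 12 → 4 costing 14
Total via 12: 9 + 14 = 23 s.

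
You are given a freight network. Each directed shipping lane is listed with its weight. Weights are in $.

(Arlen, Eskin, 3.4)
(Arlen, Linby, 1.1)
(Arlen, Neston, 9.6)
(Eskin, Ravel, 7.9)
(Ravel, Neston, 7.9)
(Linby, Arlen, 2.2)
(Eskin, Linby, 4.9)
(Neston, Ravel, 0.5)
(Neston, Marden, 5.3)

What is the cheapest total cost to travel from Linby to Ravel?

Candidate routes:
Linby - Arlen - Neston - Ravel: 2.2+9.6+0.5 = 12.3
Linby - Arlen - Eskin - Ravel: 2.2+3.4+7.9 = 13.5
Cheapest is Linby - Arlen - Neston - Ravel at $12.3.

$12.3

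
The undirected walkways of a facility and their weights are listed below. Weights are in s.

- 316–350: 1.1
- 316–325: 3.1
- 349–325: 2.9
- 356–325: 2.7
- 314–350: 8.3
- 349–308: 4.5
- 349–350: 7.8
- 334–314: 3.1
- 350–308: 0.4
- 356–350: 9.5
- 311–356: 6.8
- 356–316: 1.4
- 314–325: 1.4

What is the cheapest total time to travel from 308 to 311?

Settle nodes by increasing distance from 308:
308: 0
350: 0.4  (via 308)
316: 1.5  (via 350)
356: 2.9  (via 316)
349: 4.5  (via 308)
325: 4.6  (via 316)
314: 6  (via 325)
334: 9.1  (via 314)
311: 9.7  (via 356)
Shortest route: 308–350–316–356–311 = 9.7 s.

9.7 s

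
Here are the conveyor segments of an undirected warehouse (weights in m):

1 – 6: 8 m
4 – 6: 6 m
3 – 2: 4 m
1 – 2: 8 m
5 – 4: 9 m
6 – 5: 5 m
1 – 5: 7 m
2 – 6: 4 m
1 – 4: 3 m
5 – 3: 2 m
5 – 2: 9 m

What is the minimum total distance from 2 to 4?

10 m

Settle nodes by increasing distance from 2:
2: 0
3: 4  (via 2)
6: 4  (via 2)
5: 6  (via 3)
1: 8  (via 2)
4: 10  (via 6)
Shortest route: 2 → 6 → 4 = 10 m.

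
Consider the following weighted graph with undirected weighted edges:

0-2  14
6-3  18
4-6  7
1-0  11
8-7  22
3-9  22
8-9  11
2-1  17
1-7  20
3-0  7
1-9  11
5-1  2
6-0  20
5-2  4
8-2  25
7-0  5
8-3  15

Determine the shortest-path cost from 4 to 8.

Settle nodes by increasing distance from 4:
4: 0
6: 7  (via 4)
3: 25  (via 6)
0: 27  (via 6)
7: 32  (via 0)
1: 38  (via 0)
5: 40  (via 1)
8: 40  (via 3)
Shortest route: 4–6–3–8 = 40.

40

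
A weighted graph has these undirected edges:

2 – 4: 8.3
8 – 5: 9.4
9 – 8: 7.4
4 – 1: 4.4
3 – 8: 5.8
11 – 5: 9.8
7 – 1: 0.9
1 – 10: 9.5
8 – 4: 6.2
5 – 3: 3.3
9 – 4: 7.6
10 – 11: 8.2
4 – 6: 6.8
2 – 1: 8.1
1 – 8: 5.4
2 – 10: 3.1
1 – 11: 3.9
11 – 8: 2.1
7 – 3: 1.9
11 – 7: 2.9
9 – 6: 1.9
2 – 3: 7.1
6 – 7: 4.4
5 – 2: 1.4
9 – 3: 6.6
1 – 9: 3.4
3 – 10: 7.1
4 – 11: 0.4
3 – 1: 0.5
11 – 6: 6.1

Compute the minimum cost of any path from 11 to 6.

Candidate routes:
11–6: 6.1 = 6.1
11–7–1–9–6: 2.9+0.9+3.4+1.9 = 9.1
11–7–6: 2.9+4.4 = 7.3
11–4–6: 0.4+6.8 = 7.2
Cheapest is 11–6 at 6.1.

6.1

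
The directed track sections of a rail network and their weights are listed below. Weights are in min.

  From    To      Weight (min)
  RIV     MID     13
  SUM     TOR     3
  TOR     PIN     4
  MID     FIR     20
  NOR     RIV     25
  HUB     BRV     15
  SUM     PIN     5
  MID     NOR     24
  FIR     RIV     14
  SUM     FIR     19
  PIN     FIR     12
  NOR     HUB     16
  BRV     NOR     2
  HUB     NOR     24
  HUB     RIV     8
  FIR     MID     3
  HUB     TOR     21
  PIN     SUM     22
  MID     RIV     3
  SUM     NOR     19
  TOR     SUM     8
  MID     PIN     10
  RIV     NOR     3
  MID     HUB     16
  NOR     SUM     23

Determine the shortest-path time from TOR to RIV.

Compare a few routes:
TOR–PIN–FIR–MID–RIV: 4+12+3+3 = 22
TOR–PIN–FIR–RIV: 4+12+14 = 30
The minimum is 22 min via TOR–PIN–FIR–MID–RIV.

22 min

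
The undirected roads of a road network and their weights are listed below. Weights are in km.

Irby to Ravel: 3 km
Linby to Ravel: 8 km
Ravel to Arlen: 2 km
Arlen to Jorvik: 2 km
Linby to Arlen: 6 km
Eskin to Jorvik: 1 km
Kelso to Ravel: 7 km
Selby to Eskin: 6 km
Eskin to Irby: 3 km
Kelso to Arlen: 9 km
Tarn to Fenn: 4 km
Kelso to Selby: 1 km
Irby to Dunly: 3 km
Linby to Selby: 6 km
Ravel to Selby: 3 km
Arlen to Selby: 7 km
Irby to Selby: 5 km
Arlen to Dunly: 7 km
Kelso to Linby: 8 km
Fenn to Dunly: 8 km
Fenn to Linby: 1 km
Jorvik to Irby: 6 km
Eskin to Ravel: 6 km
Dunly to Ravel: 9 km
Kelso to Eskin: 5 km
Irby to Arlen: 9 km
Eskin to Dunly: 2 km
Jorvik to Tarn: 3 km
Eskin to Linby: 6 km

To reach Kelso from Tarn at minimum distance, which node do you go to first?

Enumerating some paths:
Tarn → Jorvik → Arlen → Ravel → Selby → Kelso: 3+2+2+3+1 = 11
Tarn → Jorvik → Eskin → Kelso: 3+1+5 = 9
The minimum is 9 km via Tarn → Jorvik → Eskin → Kelso.
So from Tarn the first move is to Jorvik.

Jorvik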